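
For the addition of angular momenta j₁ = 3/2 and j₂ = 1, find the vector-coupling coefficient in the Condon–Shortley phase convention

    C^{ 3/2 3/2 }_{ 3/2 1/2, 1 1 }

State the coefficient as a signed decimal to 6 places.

triangle: 1!×2!×1!/5! = 2/120
(j±m)!: 2!×1!×2!×0!×3!×0! = 24
prefactor² = (2J+1)×Δ×N² = 8/5
  k=1: −1/(1!×0!×0!×1!×2!×0!) = -1/2
Σ = -1/2  ⇒  CG² = 8/5×(-1/2)² = 2/5
CG = −√(2/5) = -0.632456

−√(2/5) ≈ -0.632456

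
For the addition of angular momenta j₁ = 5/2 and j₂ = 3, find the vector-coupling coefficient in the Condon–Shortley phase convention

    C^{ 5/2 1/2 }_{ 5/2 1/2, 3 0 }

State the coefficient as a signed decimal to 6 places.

-0.276026  (= −√(8/105))

j₁+j₂−J=3  J+j₁−j₂=2  J−j₁+j₂=3  j₁+j₂+J+1=9
(j₁±m₁, j₂±m₂, J±M) = (3,2,3,3,3,2)
P² = 216/35
sum k=0..2:
  [0] +1/72 = 1/72
  [1] −1/4 = -1/4
  [2] +1/8 = 1/8
S = -1/9
C² = P²·S² = 8/105 ; C = -0.276026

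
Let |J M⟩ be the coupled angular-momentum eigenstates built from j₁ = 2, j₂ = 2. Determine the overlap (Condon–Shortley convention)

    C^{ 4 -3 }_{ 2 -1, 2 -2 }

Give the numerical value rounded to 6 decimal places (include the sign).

triangle: 0!·4!·4!/9! = 576/362880
(j±m)!: 1!·3!·0!·4!·1!·7! = 725760
prefactor² = (2J+1)·Δ·N² = 10368
  k=0: +1/(0!·0!·3!·0!·1!·4!) = 1/144
Σ = 1/144  ⇒  CG² = 10368·1/144² = 1/2
CG = +√(1/2) = +0.707107

+√(1/2) = +0.707107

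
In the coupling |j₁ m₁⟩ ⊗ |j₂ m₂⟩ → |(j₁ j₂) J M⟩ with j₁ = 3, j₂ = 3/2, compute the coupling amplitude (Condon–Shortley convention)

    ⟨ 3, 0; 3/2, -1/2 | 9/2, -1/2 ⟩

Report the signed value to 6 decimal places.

+√(10/21) ≈ +0.690066

triangle: 0!·6!·3!/10! = 4320/3628800
(j±m)!: 3!·3!·1!·2!·4!·5! = 207360
prefactor² = (2J+1)·Δ·N² = 17280/7
  k=0: +1/(0!·0!·3!·1!·3!·2!) = 1/72
Σ = 1/72  ⇒  CG² = 17280/7·1/72² = 10/21
CG = +√(10/21) = +0.690066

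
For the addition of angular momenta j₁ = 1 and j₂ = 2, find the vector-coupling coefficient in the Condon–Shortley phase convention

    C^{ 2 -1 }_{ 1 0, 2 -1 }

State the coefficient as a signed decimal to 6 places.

+0.408248  (= +√(1/6))

triangle: 1!×1!×3!/6! = 6/720
(j±m)!: 1!×1!×1!×3!×1!×3! = 36
prefactor² = (2J+1)×Δ×N² = 3/2
  k=0: +1/(0!×1!×1!×1!×0!×2!) = 1/2
  k=1: −1/(1!×0!×0!×0!×1!×3!) = -1/6
Σ = 1/3  ⇒  CG² = 3/2×1/3² = 1/6
CG = +√(1/6) = +0.408248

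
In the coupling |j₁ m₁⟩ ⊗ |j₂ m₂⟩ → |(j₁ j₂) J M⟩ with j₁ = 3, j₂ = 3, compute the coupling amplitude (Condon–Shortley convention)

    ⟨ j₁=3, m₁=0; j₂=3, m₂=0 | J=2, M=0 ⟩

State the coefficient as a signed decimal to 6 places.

triangle: 4!·2!·2!/9! = 96/362880
(j±m)!: 3!·3!·3!·3!·2!·2! = 5184
prefactor² = (2J+1)·Δ·N² = 48/7
  k=1: −1/(1!·3!·2!·2!·0!·0!) = -1/24
  k=2: +1/(2!·2!·1!·1!·1!·1!) = 1/4
  k=3: −1/(3!·1!·0!·0!·2!·2!) = -1/24
Σ = 1/6  ⇒  CG² = 48/7·1/6² = 4/21
CG = +√(4/21) = +0.436436

+√(4/21) ≈ +0.436436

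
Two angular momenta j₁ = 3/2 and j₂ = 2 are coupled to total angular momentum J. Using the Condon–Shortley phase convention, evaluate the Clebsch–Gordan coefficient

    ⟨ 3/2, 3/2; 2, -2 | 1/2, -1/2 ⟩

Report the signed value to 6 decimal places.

+√(2/5) ≈ +0.632456

j₁+j₂−J=3  J+j₁−j₂=0  J−j₁+j₂=1  j₁+j₂+J+1=5
(j₁±m₁, j₂±m₂, J±M) = (3,0,0,4,0,1)
P² = 72/5
sum k=0..0:
  [0] +1/6 = 1/6
S = 1/6
C² = P²·S² = 2/5 ; C = +0.632456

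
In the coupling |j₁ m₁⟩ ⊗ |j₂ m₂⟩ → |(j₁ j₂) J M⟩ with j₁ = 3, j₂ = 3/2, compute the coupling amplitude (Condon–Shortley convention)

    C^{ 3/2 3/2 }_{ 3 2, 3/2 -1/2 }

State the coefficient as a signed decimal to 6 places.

-0.534522

√[4·3!3!0!/7! · 5!1!1!2!3!0!] = √(288/7)
  +(−1)^1/∏(1,2,0,0,3,0)! = -1/12  (running -1/12)
⟨..|..⟩ = √(288/7)·(-1/12) = -0.534522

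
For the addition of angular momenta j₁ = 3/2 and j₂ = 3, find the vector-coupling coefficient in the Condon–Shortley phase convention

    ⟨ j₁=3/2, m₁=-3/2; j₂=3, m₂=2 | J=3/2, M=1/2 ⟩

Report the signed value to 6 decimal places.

−√(2/7) ≈ -0.534522

j₁+j₂−J=3  J+j₁−j₂=0  J−j₁+j₂=3  j₁+j₂+J+1=7
(j₁±m₁, j₂±m₂, J±M) = (0,3,5,1,2,1)
P² = 288/7
sum k=3..3:
  [3] −1/12 = -1/12
S = -1/12
C² = P²·S² = 2/7 ; C = -0.534522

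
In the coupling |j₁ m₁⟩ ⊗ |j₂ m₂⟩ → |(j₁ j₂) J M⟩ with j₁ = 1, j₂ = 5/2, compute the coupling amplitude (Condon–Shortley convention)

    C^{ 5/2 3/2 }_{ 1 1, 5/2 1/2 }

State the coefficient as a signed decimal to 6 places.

+√(16/35) = +0.676123

j₁+j₂−J=1  J+j₁−j₂=1  J−j₁+j₂=4  j₁+j₂+J+1=7
(j₁±m₁, j₂±m₂, J±M) = (2,0,3,2,4,1)
P² = 576/35
sum k=0..0:
  [0] +1/6 = 1/6
S = 1/6
C² = P²·S² = 16/35 ; C = +0.676123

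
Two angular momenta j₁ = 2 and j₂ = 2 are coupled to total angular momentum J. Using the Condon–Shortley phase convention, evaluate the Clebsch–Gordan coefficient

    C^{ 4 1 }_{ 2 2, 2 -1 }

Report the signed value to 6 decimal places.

+√(1/14) = +0.267261

j₁+j₂−J=0  J+j₁−j₂=4  J−j₁+j₂=4  j₁+j₂+J+1=9
(j₁±m₁, j₂±m₂, J±M) = (4,0,1,3,5,3)
P² = 10368/7
sum k=0..0:
  [0] +1/144 = 1/144
S = 1/144
C² = P²·S² = 1/14 ; C = +0.267261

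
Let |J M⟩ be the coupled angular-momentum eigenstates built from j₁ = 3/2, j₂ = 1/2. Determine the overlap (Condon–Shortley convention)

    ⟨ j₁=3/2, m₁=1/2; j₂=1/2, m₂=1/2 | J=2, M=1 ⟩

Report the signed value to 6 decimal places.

√[5·0!3!1!/5! · 2!1!1!0!3!1!] = √(3)
  +(−1)^0/∏(0,0,1,1,2,0)! = 1/2  (running 1/2)
⟨..|..⟩ = √(3)·(1/2) = +0.866025

+0.866025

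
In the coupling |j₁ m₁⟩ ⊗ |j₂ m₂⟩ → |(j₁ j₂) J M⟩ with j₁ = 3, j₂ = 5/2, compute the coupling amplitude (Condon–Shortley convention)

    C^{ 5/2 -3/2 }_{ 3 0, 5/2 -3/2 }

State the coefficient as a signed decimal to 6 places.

triangle: 3!·3!·2!/9! = 72/362880
(j±m)!: 3!·3!·1!·4!·1!·4! = 20736
prefactor² = (2J+1)·Δ·N² = 864/35
  k=0: +1/(0!·3!·3!·1!·0!·1!) = 1/36
  k=1: −1/(1!·2!·2!·0!·1!·2!) = -1/8
Σ = -7/72  ⇒  CG² = 864/35·(-7/72)² = 7/30
CG = −√(7/30) = -0.483046

−√(7/30) ≈ -0.483046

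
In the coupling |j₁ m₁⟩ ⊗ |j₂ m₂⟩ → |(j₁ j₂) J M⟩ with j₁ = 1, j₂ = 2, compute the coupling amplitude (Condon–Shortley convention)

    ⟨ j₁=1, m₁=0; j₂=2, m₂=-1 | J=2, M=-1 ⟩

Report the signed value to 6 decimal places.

triangle: 1!·1!·3!/6! = 6/720
(j±m)!: 1!·1!·1!·3!·1!·3! = 36
prefactor² = (2J+1)·Δ·N² = 3/2
  k=0: +1/(0!·1!·1!·1!·0!·2!) = 1/2
  k=1: −1/(1!·0!·0!·0!·1!·3!) = -1/6
Σ = 1/3  ⇒  CG² = 3/2·1/3² = 1/6
CG = +√(1/6) = +0.408248

+0.408248  (= +√(1/6))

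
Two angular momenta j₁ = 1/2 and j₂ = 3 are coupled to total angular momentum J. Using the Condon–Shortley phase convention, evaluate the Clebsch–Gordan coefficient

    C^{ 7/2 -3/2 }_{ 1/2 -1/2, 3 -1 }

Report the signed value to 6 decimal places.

+0.845154  (= +√(5/7))

j₁+j₂−J=0  J+j₁−j₂=1  J−j₁+j₂=6  j₁+j₂+J+1=8
(j₁±m₁, j₂±m₂, J±M) = (0,1,2,4,2,5)
P² = 11520/7
sum k=0..0:
  [0] +1/48 = 1/48
S = 1/48
C² = P²·S² = 5/7 ; C = +0.845154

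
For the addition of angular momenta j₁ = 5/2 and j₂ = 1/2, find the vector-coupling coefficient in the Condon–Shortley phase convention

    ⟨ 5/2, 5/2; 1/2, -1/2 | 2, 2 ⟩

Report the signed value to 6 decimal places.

+0.912871

√[5·1!4!0!/6! · 5!0!0!1!4!0!] = √(480)
  +(−1)^0/∏(0,1,0,0,4,0)! = 1/24  (running 1/24)
⟨..|..⟩ = √(480)·(1/24) = +0.912871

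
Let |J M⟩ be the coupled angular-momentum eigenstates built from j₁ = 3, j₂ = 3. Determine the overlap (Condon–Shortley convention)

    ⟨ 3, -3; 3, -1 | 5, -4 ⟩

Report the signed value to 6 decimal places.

j₁+j₂−J=1  J+j₁−j₂=5  J−j₁+j₂=5  j₁+j₂+J+1=12
(j₁±m₁, j₂±m₂, J±M) = (0,6,2,4,1,9)
P² = 4147200
sum k=1..1:
  [1] −1/2880 = -1/2880
S = -1/2880
C² = P²·S² = 1/2 ; C = -0.707107

−√(1/2) = -0.707107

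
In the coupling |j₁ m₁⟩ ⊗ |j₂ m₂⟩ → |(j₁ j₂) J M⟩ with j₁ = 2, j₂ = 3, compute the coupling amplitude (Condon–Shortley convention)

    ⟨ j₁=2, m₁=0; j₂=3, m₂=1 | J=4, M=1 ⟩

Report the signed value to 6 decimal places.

√[9·1!3!5!/10! · 2!2!4!2!5!3!] = √(1728/7)
  +(−1)^0/∏(0,1,2,4,1,1)! = 1/48  (running 1/48)
  +(−1)^1/∏(1,0,1,3,2,2)! = -1/24  (running -1/48)
⟨..|..⟩ = √(1728/7)·(-1/48) = -0.327327

−√(3/28) = -0.327327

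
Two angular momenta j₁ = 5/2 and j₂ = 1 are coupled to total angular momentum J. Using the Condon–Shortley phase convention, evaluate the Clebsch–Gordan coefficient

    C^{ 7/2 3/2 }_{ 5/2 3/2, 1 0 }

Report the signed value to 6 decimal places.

+0.690066

j₁+j₂−J=0  J+j₁−j₂=5  J−j₁+j₂=2  j₁+j₂+J+1=8
(j₁±m₁, j₂±m₂, J±M) = (4,1,1,1,5,2)
P² = 1920/7
sum k=0..0:
  [0] +1/24 = 1/24
S = 1/24
C² = P²·S² = 10/21 ; C = +0.690066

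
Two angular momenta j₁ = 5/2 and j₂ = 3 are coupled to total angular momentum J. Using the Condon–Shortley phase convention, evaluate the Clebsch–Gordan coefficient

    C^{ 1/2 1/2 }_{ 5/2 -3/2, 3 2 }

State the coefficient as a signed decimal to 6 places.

triangle: 5!·0!·1!/7! = 120/5040
(j±m)!: 1!·4!·5!·1!·1!·0! = 2880
prefactor² = (2J+1)·Δ·N² = 960/7
  k=4: +1/(4!·1!·0!·1!·0!·0!) = 1/24
Σ = 1/24  ⇒  CG² = 960/7·1/24² = 5/21
CG = +√(5/21) = +0.487950

+√(5/21) = +0.487950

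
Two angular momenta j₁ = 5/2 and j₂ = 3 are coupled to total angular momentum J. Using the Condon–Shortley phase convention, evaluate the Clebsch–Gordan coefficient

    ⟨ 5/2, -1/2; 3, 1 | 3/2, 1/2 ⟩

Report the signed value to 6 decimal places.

−√(1/105) = -0.097590

√[4·4!1!2!/8! · 2!3!4!2!2!1!] = √(192/35)
  +(−1)^2/∏(2,2,1,2,0,0)! = 1/8  (running 1/8)
  +(−1)^3/∏(3,1,0,1,1,1)! = -1/6  (running -1/24)
⟨..|..⟩ = √(192/35)·(-1/24) = -0.097590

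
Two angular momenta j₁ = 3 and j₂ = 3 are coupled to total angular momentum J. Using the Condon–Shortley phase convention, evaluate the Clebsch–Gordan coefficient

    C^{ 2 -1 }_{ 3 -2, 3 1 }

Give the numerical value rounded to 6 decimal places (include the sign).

-0.422577

j₁+j₂−J=4  J+j₁−j₂=2  J−j₁+j₂=2  j₁+j₂+J+1=9
(j₁±m₁, j₂±m₂, J±M) = (1,5,4,2,1,3)
P² = 320/7
sum k=3..4:
  [3] −1/12 = -1/12
  [4] +1/48 = 1/48
S = -1/16
C² = P²·S² = 5/28 ; C = -0.422577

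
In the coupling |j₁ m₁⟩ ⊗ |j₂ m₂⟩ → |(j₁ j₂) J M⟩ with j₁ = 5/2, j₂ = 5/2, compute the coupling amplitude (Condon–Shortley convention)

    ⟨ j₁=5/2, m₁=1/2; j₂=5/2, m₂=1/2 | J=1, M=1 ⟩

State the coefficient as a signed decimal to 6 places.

+0.507093  (= +√(9/35))

j₁+j₂−J=4  J+j₁−j₂=1  J−j₁+j₂=1  j₁+j₂+J+1=7
(j₁±m₁, j₂±m₂, J±M) = (3,2,3,2,2,0)
P² = 144/35
sum k=2..2:
  [2] +1/4 = 1/4
S = 1/4
C² = P²·S² = 9/35 ; C = +0.507093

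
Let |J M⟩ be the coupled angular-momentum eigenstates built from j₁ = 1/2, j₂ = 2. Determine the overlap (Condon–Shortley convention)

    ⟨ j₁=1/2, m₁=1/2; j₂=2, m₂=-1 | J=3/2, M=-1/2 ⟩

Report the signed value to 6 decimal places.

√[4·1!0!3!/5! · 1!0!1!3!1!2!] = √(12/5)
  +(−1)^0/∏(0,1,0,1,0,2)! = 1/2  (running 1/2)
⟨..|..⟩ = √(12/5)·(1/2) = +0.774597

+√(3/5) ≈ +0.774597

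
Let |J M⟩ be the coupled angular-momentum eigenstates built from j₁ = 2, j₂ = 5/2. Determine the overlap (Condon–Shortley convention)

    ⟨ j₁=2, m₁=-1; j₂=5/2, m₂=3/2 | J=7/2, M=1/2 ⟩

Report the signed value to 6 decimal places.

-0.619780  (= −√(121/315))

triangle: 1!×3!×4!/9! = 144/362880
(j±m)!: 1!×3!×4!×1!×4!×3! = 20736
prefactor² = (2J+1)×Δ×N² = 2304/35
  k=0: +1/(0!×1!×3!×4!×0!×0!) = 1/144
  k=1: −1/(1!×0!×2!×3!×1!×1!) = -1/12
Σ = -11/144  ⇒  CG² = 2304/35×(-11/144)² = 121/315
CG = −√(121/315) = -0.619780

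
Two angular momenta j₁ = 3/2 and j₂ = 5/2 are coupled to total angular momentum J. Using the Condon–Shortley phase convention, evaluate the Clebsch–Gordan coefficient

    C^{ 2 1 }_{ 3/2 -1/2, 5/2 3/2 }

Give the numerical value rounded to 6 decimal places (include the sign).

+√(1/42) ≈ +0.154303

√[5·2!1!3!/7! · 1!2!4!1!3!1!] = √(24/7)
  +(−1)^1/∏(1,1,1,3,0,0)! = -1/6  (running -1/6)
  +(−1)^2/∏(2,0,0,2,1,1)! = 1/4  (running 1/12)
⟨..|..⟩ = √(24/7)·(1/12) = +0.154303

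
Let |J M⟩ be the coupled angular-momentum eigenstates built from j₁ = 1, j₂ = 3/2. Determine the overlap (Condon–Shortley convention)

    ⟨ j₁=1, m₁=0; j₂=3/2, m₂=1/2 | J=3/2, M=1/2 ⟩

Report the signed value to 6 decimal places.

-0.258199  (= −√(1/15))

√[4·1!1!2!/5! · 1!1!2!1!2!1!] = √(4/15)
  +(−1)^0/∏(0,1,1,2,0,0)! = 1/2  (running 1/2)
  +(−1)^1/∏(1,0,0,1,1,1)! = -1  (running -1/2)
⟨..|..⟩ = √(4/15)·(-1/2) = -0.258199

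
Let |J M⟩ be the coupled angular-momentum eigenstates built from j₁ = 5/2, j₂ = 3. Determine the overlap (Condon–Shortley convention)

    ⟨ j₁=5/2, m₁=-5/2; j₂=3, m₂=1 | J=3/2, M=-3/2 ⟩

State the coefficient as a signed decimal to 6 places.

j₁+j₂−J=4  J+j₁−j₂=1  J−j₁+j₂=2  j₁+j₂+J+1=8
(j₁±m₁, j₂±m₂, J±M) = (0,5,4,2,0,3)
P² = 1152/7
sum k=4..4:
  [4] +1/48 = 1/48
S = 1/48
C² = P²·S² = 1/14 ; C = +0.267261

+√(1/14) = +0.267261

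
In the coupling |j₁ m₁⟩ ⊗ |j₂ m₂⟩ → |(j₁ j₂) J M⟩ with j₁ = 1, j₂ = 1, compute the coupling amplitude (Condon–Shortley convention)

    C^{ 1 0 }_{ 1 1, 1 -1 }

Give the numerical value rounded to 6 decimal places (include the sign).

+0.707107  (= +√(1/2))

√[3·1!1!1!/4! · 2!0!0!2!1!1!] = √(1/2)
  +(−1)^0/∏(0,1,0,0,1,1)! = 1  (running 1)
⟨..|..⟩ = √(1/2)·(1) = +0.707107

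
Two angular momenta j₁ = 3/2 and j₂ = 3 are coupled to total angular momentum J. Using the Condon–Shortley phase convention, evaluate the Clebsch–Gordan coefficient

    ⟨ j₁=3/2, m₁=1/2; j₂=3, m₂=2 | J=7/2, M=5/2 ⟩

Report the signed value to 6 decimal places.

triangle: 1!·2!·5!/9! = 240/362880
(j±m)!: 2!·1!·5!·1!·6!·1! = 172800
prefactor² = (2J+1)·Δ·N² = 6400/7
  k=0: +1/(0!·1!·1!·5!·1!·0!) = 1/120
  k=1: −1/(1!·0!·0!·4!·2!·1!) = -1/48
Σ = -1/80  ⇒  CG² = 6400/7·(-1/80)² = 1/7
CG = −√(1/7) = -0.377964

-0.377964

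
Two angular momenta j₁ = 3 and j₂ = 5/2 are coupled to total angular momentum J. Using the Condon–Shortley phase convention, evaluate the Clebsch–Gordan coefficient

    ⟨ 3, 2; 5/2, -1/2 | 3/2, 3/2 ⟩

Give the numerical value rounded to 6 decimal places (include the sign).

-0.534522  (= −√(2/7))

j₁+j₂−J=4  J+j₁−j₂=2  J−j₁+j₂=1  j₁+j₂+J+1=8
(j₁±m₁, j₂±m₂, J±M) = (5,1,2,3,3,0)
P² = 288/7
sum k=1..1:
  [1] −1/12 = -1/12
S = -1/12
C² = P²·S² = 2/7 ; C = -0.534522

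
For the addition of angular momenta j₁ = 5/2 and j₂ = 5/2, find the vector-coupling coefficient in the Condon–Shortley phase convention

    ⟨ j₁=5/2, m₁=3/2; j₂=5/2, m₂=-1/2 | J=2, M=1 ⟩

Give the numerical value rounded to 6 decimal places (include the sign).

j₁+j₂−J=3  J+j₁−j₂=2  J−j₁+j₂=2  j₁+j₂+J+1=8
(j₁±m₁, j₂±m₂, J±M) = (4,1,2,3,3,1)
P² = 36/7
sum k=0..1:
  [0] +1/12 = 1/12
  [1] −1/4 = -1/4
S = -1/6
C² = P²·S² = 1/7 ; C = -0.377964

−√(1/7) ≈ -0.377964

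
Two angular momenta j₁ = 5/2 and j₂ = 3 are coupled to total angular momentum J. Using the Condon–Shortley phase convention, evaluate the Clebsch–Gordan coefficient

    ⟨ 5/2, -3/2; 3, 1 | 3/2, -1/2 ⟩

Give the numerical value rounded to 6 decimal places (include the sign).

√[4·4!1!2!/8! · 1!4!4!2!1!2!] = √(384/35)
  +(−1)^3/∏(3,1,1,1,0,1)! = -1/6  (running -1/6)
  +(−1)^4/∏(4,0,0,0,1,2)! = 1/48  (running -7/48)
⟨..|..⟩ = √(384/35)·(-7/48) = -0.483046

-0.483046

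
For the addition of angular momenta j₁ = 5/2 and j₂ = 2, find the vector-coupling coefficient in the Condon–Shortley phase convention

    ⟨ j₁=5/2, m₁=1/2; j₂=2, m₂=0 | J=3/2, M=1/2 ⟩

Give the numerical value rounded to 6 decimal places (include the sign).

-0.239046

triangle: 3!×2!×1!/7! = 12/5040
(j±m)!: 3!×2!×2!×2!×2!×1! = 96
prefactor² = (2J+1)×Δ×N² = 32/35
  k=1: −1/(1!×2!×1!×1!×1!×0!) = -1/2
  k=2: +1/(2!×1!×0!×0!×2!×1!) = 1/4
Σ = -1/4  ⇒  CG² = 32/35×(-1/4)² = 2/35
CG = −√(2/35) = -0.239046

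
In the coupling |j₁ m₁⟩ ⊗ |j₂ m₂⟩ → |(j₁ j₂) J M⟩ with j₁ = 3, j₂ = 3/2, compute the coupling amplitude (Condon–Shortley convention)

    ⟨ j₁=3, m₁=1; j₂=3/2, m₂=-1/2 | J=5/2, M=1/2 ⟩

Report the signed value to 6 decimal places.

−√(1/70) = -0.119523

√[6·2!4!1!/8! · 4!2!1!2!3!2!] = √(288/35)
  +(−1)^0/∏(0,2,2,1,2,0)! = 1/8  (running 1/8)
  +(−1)^1/∏(1,1,1,0,3,1)! = -1/6  (running -1/24)
⟨..|..⟩ = √(288/35)·(-1/24) = -0.119523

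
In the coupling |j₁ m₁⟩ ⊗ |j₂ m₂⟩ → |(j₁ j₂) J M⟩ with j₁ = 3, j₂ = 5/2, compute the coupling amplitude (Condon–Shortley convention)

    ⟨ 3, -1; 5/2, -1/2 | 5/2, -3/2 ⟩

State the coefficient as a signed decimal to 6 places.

+0.169031

j₁+j₂−J=3  J+j₁−j₂=3  J−j₁+j₂=2  j₁+j₂+J+1=9
(j₁±m₁, j₂±m₂, J±M) = (2,4,2,3,1,4)
P² = 576/35
sum k=1..2:
  [1] −1/12 = -1/12
  [2] +1/8 = 1/8
S = 1/24
C² = P²·S² = 1/35 ; C = +0.169031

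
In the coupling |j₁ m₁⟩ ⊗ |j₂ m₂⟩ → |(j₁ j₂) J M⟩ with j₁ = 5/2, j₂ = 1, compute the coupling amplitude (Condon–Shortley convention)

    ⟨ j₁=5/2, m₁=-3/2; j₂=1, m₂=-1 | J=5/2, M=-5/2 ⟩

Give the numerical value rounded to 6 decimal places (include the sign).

j₁+j₂−J=1  J+j₁−j₂=4  J−j₁+j₂=1  j₁+j₂+J+1=7
(j₁±m₁, j₂±m₂, J±M) = (1,4,0,2,0,5)
P² = 1152/7
sum k=0..0:
  [0] +1/24 = 1/24
S = 1/24
C² = P²·S² = 2/7 ; C = +0.534522

+√(2/7) = +0.534522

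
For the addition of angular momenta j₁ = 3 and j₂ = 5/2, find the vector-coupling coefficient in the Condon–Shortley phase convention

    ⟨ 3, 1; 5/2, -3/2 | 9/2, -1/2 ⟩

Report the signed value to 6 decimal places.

+0.594588  (= +√(35/99))

√[10·1!5!4!/11! · 4!2!1!4!4!5!] = √(184320/77)
  +(−1)^0/∏(0,1,2,1,3,3)! = 1/72  (running 1/72)
  +(−1)^1/∏(1,0,1,0,4,4)! = -1/576  (running 7/576)
⟨..|..⟩ = √(184320/77)·(7/576) = +0.594588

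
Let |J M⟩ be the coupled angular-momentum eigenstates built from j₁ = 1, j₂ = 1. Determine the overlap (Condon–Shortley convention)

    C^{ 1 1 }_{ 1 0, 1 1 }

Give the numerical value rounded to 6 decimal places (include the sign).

-0.707107

triangle: 1!×1!×1!/4! = 1/24
(j±m)!: 1!×1!×2!×0!×2!×0! = 4
prefactor² = (2J+1)×Δ×N² = 1/2
  k=1: −1/(1!×0!×0!×1!×1!×0!) = -1
Σ = -1  ⇒  CG² = 1/2×(-1)² = 1/2
CG = −√(1/2) = -0.707107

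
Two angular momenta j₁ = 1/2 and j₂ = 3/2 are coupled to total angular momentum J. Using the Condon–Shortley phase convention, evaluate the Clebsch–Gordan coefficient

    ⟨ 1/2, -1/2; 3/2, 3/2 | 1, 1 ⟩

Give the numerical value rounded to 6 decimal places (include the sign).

−√(3/4) ≈ -0.866025

j₁+j₂−J=1  J+j₁−j₂=0  J−j₁+j₂=2  j₁+j₂+J+1=4
(j₁±m₁, j₂±m₂, J±M) = (0,1,3,0,2,0)
P² = 3
sum k=1..1:
  [1] −1/2 = -1/2
S = -1/2
C² = P²·S² = 3/4 ; C = -0.866025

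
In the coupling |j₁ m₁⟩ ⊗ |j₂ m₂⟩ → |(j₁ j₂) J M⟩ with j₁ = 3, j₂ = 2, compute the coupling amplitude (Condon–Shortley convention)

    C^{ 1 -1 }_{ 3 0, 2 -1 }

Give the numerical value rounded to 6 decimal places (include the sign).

√[3·4!2!0!/7! · 3!3!1!3!0!2!] = √(432/35)
  +(−1)^1/∏(1,3,2,0,0,0)! = -1/12  (running -1/12)
⟨..|..⟩ = √(432/35)·(-1/12) = -0.292770

−√(3/35) ≈ -0.292770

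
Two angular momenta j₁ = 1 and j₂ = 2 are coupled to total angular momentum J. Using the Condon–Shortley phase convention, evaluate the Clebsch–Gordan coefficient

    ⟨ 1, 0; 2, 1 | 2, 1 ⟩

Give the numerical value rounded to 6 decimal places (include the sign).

−√(1/6) ≈ -0.408248

triangle: 1!·1!·3!/6! = 6/720
(j±m)!: 1!·1!·3!·1!·3!·1! = 36
prefactor² = (2J+1)·Δ·N² = 3/2
  k=0: +1/(0!·1!·1!·3!·0!·0!) = 1/6
  k=1: −1/(1!·0!·0!·2!·1!·1!) = -1/2
Σ = -1/3  ⇒  CG² = 3/2·(-1/3)² = 1/6
CG = −√(1/6) = -0.408248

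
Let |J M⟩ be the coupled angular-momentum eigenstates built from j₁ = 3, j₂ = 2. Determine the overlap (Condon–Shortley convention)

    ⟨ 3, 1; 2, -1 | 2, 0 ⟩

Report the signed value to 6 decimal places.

j₁+j₂−J=3  J+j₁−j₂=3  J−j₁+j₂=1  j₁+j₂+J+1=8
(j₁±m₁, j₂±m₂, J±M) = (4,2,1,3,2,2)
P² = 36/7
sum k=0..1:
  [0] +1/12 = 1/12
  [1] −1/4 = -1/4
S = -1/6
C² = P²·S² = 1/7 ; C = -0.377964

-0.377964  (= −√(1/7))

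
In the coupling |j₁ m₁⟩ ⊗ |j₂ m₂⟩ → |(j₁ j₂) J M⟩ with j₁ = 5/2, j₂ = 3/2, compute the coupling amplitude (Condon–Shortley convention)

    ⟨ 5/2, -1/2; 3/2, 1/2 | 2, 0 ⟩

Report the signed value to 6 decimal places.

−√(1/14) = -0.267261

j₁+j₂−J=2  J+j₁−j₂=3  J−j₁+j₂=1  j₁+j₂+J+1=7
(j₁±m₁, j₂±m₂, J±M) = (2,3,2,1,2,2)
P² = 8/7
sum k=1..2:
  [1] −1/2 = -1/2
  [2] +1/4 = 1/4
S = -1/4
C² = P²·S² = 1/14 ; C = -0.267261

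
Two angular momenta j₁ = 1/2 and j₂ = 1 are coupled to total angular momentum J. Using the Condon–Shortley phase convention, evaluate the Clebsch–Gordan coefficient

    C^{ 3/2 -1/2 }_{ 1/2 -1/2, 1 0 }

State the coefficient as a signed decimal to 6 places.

√[4·0!1!2!/4! · 0!1!1!1!1!2!] = √(2/3)
  +(−1)^0/∏(0,0,1,1,0,1)! = 1  (running 1)
⟨..|..⟩ = √(2/3)·(1) = +0.816497

+0.816497  (= +√(2/3))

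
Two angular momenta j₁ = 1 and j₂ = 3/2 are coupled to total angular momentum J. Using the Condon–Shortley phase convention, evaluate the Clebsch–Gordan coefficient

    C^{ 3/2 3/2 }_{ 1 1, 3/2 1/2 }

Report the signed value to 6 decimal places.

√[4·1!1!2!/5! · 2!0!2!1!3!0!] = √(8/5)
  +(−1)^0/∏(0,1,0,2,1,0)! = 1/2  (running 1/2)
⟨..|..⟩ = √(8/5)·(1/2) = +0.632456

+√(2/5) = +0.632456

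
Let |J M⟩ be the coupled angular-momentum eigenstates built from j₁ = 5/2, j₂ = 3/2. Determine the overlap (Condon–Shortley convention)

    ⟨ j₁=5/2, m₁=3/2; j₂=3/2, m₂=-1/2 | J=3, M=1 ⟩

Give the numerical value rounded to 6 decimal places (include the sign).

+0.639010

√[7·1!4!2!/8! · 4!1!1!2!4!2!] = √(96/5)
  +(−1)^0/∏(0,1,1,1,3,1)! = 1/6  (running 1/6)
  +(−1)^1/∏(1,0,0,0,4,2)! = -1/48  (running 7/48)
⟨..|..⟩ = √(96/5)·(7/48) = +0.639010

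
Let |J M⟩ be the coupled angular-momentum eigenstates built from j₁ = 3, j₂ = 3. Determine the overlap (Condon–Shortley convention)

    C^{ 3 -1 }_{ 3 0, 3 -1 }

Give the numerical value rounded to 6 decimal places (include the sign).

√[7·3!3!3!/10! · 3!3!2!4!2!4!] = √(864/25)
  +(−1)^0/∏(0,3,3,2,0,1)! = 1/72  (running 1/72)
  +(−1)^1/∏(1,2,2,1,1,2)! = -1/8  (running -1/9)
  +(−1)^2/∏(2,1,1,0,2,3)! = 1/24  (running -5/72)
⟨..|..⟩ = √(864/25)·(-5/72) = -0.408248

−√(1/6) ≈ -0.408248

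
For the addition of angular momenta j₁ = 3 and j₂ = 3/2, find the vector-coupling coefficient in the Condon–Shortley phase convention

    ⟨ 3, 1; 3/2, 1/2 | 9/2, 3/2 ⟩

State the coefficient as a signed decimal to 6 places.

+√(15/28) ≈ +0.731925

triangle: 0!×6!×3!/10! = 4320/3628800
(j±m)!: 4!×2!×2!×1!×6!×3! = 414720
prefactor² = (2J+1)×Δ×N² = 34560/7
  k=0: +1/(0!×0!×2!×2!×4!×1!) = 1/96
Σ = 1/96  ⇒  CG² = 34560/7×1/96² = 15/28
CG = +√(15/28) = +0.731925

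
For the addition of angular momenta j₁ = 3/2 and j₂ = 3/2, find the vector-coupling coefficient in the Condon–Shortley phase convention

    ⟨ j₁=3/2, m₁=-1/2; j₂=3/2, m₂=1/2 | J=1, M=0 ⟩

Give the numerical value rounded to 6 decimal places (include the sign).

√[3·2!1!1!/5! · 1!2!2!1!1!1!] = √(1/5)
  +(−1)^1/∏(1,1,1,1,0,0)! = -1  (running -1)
  +(−1)^2/∏(2,0,0,0,1,1)! = 1/2  (running -1/2)
⟨..|..⟩ = √(1/5)·(-1/2) = -0.223607

−√(1/20) = -0.223607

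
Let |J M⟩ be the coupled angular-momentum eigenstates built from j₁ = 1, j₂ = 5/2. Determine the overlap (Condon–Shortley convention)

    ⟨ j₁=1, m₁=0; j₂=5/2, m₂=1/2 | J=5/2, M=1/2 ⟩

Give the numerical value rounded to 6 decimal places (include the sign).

√[6·1!1!4!/7! · 1!1!3!2!3!2!] = √(144/35)
  +(−1)^0/∏(0,1,1,3,0,1)! = 1/6  (running 1/6)
  +(−1)^1/∏(1,0,0,2,1,2)! = -1/4  (running -1/12)
⟨..|..⟩ = √(144/35)·(-1/12) = -0.169031

−√(1/35) = -0.169031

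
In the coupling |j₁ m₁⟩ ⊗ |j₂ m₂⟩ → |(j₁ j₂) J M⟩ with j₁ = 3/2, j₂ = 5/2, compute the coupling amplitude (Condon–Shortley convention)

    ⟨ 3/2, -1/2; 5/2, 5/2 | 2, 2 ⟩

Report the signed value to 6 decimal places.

triangle: 2!·1!·3!/7! = 12/5040
(j±m)!: 1!·2!·5!·0!·4!·0! = 5760
prefactor² = (2J+1)·Δ·N² = 480/7
  k=2: +1/(2!·0!·0!·3!·1!·0!) = 1/12
Σ = 1/12  ⇒  CG² = 480/7·1/12² = 10/21
CG = +√(10/21) = +0.690066

+√(10/21) = +0.690066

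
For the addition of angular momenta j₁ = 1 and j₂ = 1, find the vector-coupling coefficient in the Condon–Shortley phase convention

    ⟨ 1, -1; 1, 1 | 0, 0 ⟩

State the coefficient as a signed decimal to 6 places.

triangle: 2!×0!×0!/3! = 2/6
(j±m)!: 0!×2!×2!×0!×0!×0! = 4
prefactor² = (2J+1)×Δ×N² = 4/3
  k=2: +1/(2!×0!×0!×0!×0!×0!) = 1/2
Σ = 1/2  ⇒  CG² = 4/3×1/2² = 1/3
CG = +√(1/3) = +0.577350

+0.577350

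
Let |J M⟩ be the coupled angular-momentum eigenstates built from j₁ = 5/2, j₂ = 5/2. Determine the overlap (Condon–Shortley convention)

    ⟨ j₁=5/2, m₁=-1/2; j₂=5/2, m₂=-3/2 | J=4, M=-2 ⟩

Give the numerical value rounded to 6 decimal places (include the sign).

√[9·1!4!4!/10! · 2!3!1!4!2!6!] = √(20736/35)
  +(−1)^0/∏(0,1,3,1,1,3)! = 1/36  (running 1/36)
  +(−1)^1/∏(1,0,2,0,2,4)! = -1/96  (running 5/288)
⟨..|..⟩ = √(20736/35)·(5/288) = +0.422577

+0.422577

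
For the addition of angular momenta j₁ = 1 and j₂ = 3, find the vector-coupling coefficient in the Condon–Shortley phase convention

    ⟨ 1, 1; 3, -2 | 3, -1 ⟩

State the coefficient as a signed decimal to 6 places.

+0.645497  (= +√(5/12))

√[7·1!1!5!/8! · 2!0!1!5!2!4!] = √(240)
  +(−1)^0/∏(0,1,0,1,1,4)! = 1/24  (running 1/24)
⟨..|..⟩ = √(240)·(1/24) = +0.645497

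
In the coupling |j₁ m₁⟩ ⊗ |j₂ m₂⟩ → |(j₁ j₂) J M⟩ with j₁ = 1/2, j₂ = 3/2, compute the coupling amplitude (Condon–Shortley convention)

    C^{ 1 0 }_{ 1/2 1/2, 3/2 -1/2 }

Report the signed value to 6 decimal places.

triangle: 1!×0!×2!/4! = 2/24
(j±m)!: 1!×0!×1!×2!×1!×1! = 2
prefactor² = (2J+1)×Δ×N² = 1/2
  k=0: +1/(0!×1!×0!×1!×0!×1!) = 1
Σ = 1  ⇒  CG² = 1/2×1² = 1/2
CG = +√(1/2) = +0.707107

+0.707107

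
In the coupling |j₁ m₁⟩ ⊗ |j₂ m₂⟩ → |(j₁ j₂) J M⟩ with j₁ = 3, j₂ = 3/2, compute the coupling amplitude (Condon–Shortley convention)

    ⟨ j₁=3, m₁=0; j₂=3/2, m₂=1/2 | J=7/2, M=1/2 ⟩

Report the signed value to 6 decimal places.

−√(2/21) ≈ -0.308607

triangle: 1!×5!×2!/9! = 240/362880
(j±m)!: 3!×3!×2!×1!×4!×3! = 10368
prefactor² = (2J+1)×Δ×N² = 384/7
  k=0: +1/(0!×1!×3!×2!×2!×0!) = 1/24
  k=1: −1/(1!×0!×2!×1!×3!×1!) = -1/12
Σ = -1/24  ⇒  CG² = 384/7×(-1/24)² = 2/21
CG = −√(2/21) = -0.308607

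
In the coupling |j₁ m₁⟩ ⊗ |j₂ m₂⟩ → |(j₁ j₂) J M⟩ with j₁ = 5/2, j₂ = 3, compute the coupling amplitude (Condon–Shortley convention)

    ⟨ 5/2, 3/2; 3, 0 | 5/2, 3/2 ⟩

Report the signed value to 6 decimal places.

-0.483046

j₁+j₂−J=3  J+j₁−j₂=2  J−j₁+j₂=3  j₁+j₂+J+1=9
(j₁±m₁, j₂±m₂, J±M) = (4,1,3,3,4,1)
P² = 864/35
sum k=0..1:
  [0] +1/36 = 1/36
  [1] −1/8 = -1/8
S = -7/72
C² = P²·S² = 7/30 ; C = -0.483046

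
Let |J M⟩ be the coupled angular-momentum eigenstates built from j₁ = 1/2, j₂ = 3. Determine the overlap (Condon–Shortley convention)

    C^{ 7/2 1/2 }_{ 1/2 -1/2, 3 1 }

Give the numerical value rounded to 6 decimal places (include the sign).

+0.654654  (= +√(3/7))

√[8·0!1!6!/8! · 0!1!4!2!4!3!] = √(6912/7)
  +(−1)^0/∏(0,0,1,4,0,2)! = 1/48  (running 1/48)
⟨..|..⟩ = √(6912/7)·(1/48) = +0.654654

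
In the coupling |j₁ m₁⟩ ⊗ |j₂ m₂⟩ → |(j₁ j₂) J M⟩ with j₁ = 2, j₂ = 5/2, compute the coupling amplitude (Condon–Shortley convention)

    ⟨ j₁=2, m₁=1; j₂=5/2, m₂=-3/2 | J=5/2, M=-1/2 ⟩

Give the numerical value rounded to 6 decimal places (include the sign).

j₁+j₂−J=2  J+j₁−j₂=2  J−j₁+j₂=3  j₁+j₂+J+1=8
(j₁±m₁, j₂±m₂, J±M) = (3,1,1,4,2,3)
P² = 216/35
sum k=0..1:
  [0] +1/4 = 1/4
  [1] −1/12 = -1/12
S = 1/6
C² = P²·S² = 6/35 ; C = +0.414039

+0.414039  (= +√(6/35))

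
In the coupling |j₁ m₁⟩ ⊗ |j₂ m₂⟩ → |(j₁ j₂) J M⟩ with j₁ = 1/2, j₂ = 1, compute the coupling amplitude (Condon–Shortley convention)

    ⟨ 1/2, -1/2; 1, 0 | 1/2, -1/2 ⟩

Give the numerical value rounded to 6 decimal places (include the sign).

−√(1/3) = -0.577350

√[2·1!0!1!/3! · 0!1!1!1!0!1!] = √(1/3)
  +(−1)^1/∏(1,0,0,0,0,1)! = -1  (running -1)
⟨..|..⟩ = √(1/3)·(-1) = -0.577350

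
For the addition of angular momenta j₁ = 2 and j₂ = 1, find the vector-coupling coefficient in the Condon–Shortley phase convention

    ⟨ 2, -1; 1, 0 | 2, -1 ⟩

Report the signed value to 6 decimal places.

triangle: 1!*3!*1!/6! = 6/720
(j±m)!: 1!*3!*1!*1!*1!*3! = 36
prefactor² = (2J+1)*Δ*N² = 3/2
  k=0: +1/(0!*1!*3!*1!*0!*0!) = 1/6
  k=1: −1/(1!*0!*2!*0!*1!*1!) = -1/2
Σ = -1/3  ⇒  CG² = 3/2*(-1/3)² = 1/6
CG = −√(1/6) = -0.408248

−√(1/6) ≈ -0.408248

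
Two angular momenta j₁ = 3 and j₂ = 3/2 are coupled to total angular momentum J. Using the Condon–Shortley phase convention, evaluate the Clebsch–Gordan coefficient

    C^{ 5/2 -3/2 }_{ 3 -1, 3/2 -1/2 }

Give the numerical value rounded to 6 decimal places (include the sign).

−√(7/20) = -0.591608

√[6·2!4!1!/8! · 2!4!1!2!1!4!] = √(576/35)
  +(−1)^0/∏(0,2,4,1,0,0)! = 1/48  (running 1/48)
  +(−1)^1/∏(1,1,3,0,1,1)! = -1/6  (running -7/48)
⟨..|..⟩ = √(576/35)·(-7/48) = -0.591608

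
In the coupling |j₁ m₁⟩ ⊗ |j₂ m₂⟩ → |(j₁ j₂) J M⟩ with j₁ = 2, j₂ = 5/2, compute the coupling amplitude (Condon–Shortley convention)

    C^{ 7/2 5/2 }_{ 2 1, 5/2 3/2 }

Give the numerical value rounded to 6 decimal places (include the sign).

−√(1/63) ≈ -0.125988

triangle: 1!*3!*4!/9! = 144/362880
(j±m)!: 3!*1!*4!*1!*6!*1! = 103680
prefactor² = (2J+1)*Δ*N² = 2304/7
  k=0: +1/(0!*1!*1!*4!*2!*0!) = 1/48
  k=1: −1/(1!*0!*0!*3!*3!*1!) = -1/36
Σ = -1/144  ⇒  CG² = 2304/7*(-1/144)² = 1/63
CG = −√(1/63) = -0.125988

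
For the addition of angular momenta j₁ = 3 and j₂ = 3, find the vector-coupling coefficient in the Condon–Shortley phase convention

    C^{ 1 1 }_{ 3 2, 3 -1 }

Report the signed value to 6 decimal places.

-0.422577

triangle: 5!·1!·1!/8! = 120/40320
(j±m)!: 5!·1!·2!·4!·2!·0! = 11520
prefactor² = (2J+1)·Δ·N² = 720/7
  k=1: −1/(1!·4!·0!·1!·1!·0!) = -1/24
Σ = -1/24  ⇒  CG² = 720/7·(-1/24)² = 5/28
CG = −√(5/28) = -0.422577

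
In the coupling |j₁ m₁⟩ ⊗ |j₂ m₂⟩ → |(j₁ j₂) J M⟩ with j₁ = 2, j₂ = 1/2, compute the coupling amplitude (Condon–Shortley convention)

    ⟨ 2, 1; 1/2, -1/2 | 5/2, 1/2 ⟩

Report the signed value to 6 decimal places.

+0.632456  (= +√(2/5))

j₁+j₂−J=0  J+j₁−j₂=4  J−j₁+j₂=1  j₁+j₂+J+1=6
(j₁±m₁, j₂±m₂, J±M) = (3,1,0,1,3,2)
P² = 72/5
sum k=0..0:
  [0] +1/6 = 1/6
S = 1/6
C² = P²·S² = 2/5 ; C = +0.632456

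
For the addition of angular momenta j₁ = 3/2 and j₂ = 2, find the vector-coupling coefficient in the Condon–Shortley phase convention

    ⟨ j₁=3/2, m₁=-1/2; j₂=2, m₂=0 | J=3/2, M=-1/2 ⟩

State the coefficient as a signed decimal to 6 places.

√[4·2!1!2!/6! · 1!2!2!2!1!2!] = √(16/45)
  +(−1)^1/∏(1,1,1,1,0,1)! = -1  (running -1)
  +(−1)^2/∏(2,0,0,0,1,2)! = 1/4  (running -3/4)
⟨..|..⟩ = √(16/45)·(-3/4) = -0.447214

-0.447214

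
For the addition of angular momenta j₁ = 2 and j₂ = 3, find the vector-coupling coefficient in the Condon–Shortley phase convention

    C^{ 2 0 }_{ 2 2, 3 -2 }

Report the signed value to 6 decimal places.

+0.597614

triangle: 3!·1!·3!/8! = 36/40320
(j±m)!: 4!·0!·1!·5!·2!·2! = 11520
prefactor² = (2J+1)·Δ·N² = 360/7
  k=0: +1/(0!·3!·0!·1!·1!·2!) = 1/12
Σ = 1/12  ⇒  CG² = 360/7·1/12² = 5/14
CG = +√(5/14) = +0.597614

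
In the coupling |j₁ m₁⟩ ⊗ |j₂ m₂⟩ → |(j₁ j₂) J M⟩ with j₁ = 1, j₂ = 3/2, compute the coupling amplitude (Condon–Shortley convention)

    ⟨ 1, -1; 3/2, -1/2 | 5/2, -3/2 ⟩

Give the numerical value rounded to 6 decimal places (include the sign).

j₁+j₂−J=0  J+j₁−j₂=2  J−j₁+j₂=3  j₁+j₂+J+1=6
(j₁±m₁, j₂±m₂, J±M) = (0,2,1,2,1,4)
P² = 48/5
sum k=0..0:
  [0] +1/4 = 1/4
S = 1/4
C² = P²·S² = 3/5 ; C = +0.774597

+√(3/5) ≈ +0.774597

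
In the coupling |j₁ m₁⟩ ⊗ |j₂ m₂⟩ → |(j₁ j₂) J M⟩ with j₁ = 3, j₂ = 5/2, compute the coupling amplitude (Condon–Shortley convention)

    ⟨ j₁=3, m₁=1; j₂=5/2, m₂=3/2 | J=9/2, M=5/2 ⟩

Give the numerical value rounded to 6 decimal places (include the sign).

−√(10/99) ≈ -0.317821

j₁+j₂−J=1  J+j₁−j₂=5  J−j₁+j₂=4  j₁+j₂+J+1=11
(j₁±m₁, j₂±m₂, J±M) = (4,2,4,1,7,2)
P² = 92160/11
sum k=0..1:
  [0] +1/288 = 1/288
  [1] −1/144 = -1/144
S = -1/288
C² = P²·S² = 10/99 ; C = -0.317821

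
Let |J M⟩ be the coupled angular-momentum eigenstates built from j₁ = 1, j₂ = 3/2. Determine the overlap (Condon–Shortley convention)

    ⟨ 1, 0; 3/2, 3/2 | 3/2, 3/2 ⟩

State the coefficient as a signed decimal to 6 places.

triangle: 1!*1!*2!/5! = 2/120
(j±m)!: 1!*1!*3!*0!*3!*0! = 36
prefactor² = (2J+1)*Δ*N² = 12/5
  k=1: −1/(1!*0!*0!*2!*1!*0!) = -1/2
Σ = -1/2  ⇒  CG² = 12/5*(-1/2)² = 3/5
CG = −√(3/5) = -0.774597

−√(3/5) ≈ -0.774597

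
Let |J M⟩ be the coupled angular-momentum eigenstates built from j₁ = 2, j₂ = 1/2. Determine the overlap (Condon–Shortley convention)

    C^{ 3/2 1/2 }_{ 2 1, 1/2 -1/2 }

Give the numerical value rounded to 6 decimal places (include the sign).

+0.774597  (= +√(3/5))

triangle: 1!*3!*0!/5! = 6/120
(j±m)!: 3!*1!*0!*1!*2!*1! = 12
prefactor² = (2J+1)*Δ*N² = 12/5
  k=0: +1/(0!*1!*1!*0!*2!*0!) = 1/2
Σ = 1/2  ⇒  CG² = 12/5*1/2² = 3/5
CG = +√(3/5) = +0.774597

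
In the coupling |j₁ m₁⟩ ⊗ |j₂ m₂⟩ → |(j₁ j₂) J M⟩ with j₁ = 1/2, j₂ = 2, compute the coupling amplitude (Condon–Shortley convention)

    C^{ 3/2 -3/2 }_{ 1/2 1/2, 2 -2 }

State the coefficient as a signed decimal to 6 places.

+√(4/5) = +0.894427

√[4·1!0!3!/5! · 1!0!0!4!0!3!] = √(144/5)
  +(−1)^0/∏(0,1,0,0,0,3)! = 1/6  (running 1/6)
⟨..|..⟩ = √(144/5)·(1/6) = +0.894427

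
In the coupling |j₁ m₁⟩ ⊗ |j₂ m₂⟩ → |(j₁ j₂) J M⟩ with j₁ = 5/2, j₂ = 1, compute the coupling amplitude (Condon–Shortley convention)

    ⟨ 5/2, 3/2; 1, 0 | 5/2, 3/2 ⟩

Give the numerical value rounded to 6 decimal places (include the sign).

+0.507093  (= +√(9/35))

j₁+j₂−J=1  J+j₁−j₂=4  J−j₁+j₂=1  j₁+j₂+J+1=7
(j₁±m₁, j₂±m₂, J±M) = (4,1,1,1,4,1)
P² = 576/35
sum k=0..1:
  [0] +1/6 = 1/6
  [1] −1/24 = -1/24
S = 1/8
C² = P²·S² = 9/35 ; C = +0.507093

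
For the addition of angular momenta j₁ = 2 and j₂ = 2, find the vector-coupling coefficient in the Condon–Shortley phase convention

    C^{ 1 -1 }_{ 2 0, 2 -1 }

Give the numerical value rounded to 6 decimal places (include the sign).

√[3·3!1!1!/6! · 2!2!1!3!0!2!] = √(6/5)
  +(−1)^1/∏(1,2,1,0,0,1)! = -1/2  (running -1/2)
⟨..|..⟩ = √(6/5)·(-1/2) = -0.547723

-0.547723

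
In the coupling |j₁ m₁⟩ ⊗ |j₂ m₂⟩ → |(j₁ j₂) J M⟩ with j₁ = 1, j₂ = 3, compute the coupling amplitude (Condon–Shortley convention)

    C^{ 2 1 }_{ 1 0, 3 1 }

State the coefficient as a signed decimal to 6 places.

triangle: 2!*0!*4!/7! = 48/5040
(j±m)!: 1!*1!*4!*2!*3!*1! = 288
prefactor² = (2J+1)*Δ*N² = 96/7
  k=1: −1/(1!*1!*0!*3!*0!*1!) = -1/6
Σ = -1/6  ⇒  CG² = 96/7*(-1/6)² = 8/21
CG = −√(8/21) = -0.617213

-0.617213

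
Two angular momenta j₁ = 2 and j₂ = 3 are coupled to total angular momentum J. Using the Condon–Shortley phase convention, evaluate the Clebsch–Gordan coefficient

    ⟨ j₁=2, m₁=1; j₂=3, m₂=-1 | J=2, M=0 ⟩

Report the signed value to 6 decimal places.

j₁+j₂−J=3  J+j₁−j₂=1  J−j₁+j₂=3  j₁+j₂+J+1=8
(j₁±m₁, j₂±m₂, J±M) = (3,1,2,4,2,2)
P² = 36/7
sum k=0..1:
  [0] +1/12 = 1/12
  [1] −1/4 = -1/4
S = -1/6
C² = P²·S² = 1/7 ; C = -0.377964

−√(1/7) ≈ -0.377964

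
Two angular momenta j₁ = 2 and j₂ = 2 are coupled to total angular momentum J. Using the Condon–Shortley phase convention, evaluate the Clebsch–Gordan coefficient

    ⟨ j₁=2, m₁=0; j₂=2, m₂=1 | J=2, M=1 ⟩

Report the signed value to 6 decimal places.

√[5·2!2!2!/7! · 2!2!3!1!3!1!] = √(8/7)
  +(−1)^1/∏(1,1,1,2,1,0)! = -1/2  (running -1/2)
  +(−1)^2/∏(2,0,0,1,2,1)! = 1/4  (running -1/4)
⟨..|..⟩ = √(8/7)·(-1/4) = -0.267261

-0.267261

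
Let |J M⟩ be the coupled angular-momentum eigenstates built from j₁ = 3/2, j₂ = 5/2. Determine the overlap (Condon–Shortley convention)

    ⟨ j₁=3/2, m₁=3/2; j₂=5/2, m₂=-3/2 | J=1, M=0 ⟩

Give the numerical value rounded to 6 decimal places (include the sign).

+√(1/5) = +0.447214

triangle: 3!*0!*2!/6! = 12/720
(j±m)!: 3!*0!*1!*4!*1!*1! = 144
prefactor² = (2J+1)*Δ*N² = 36/5
  k=0: +1/(0!*3!*0!*1!*0!*1!) = 1/6
Σ = 1/6  ⇒  CG² = 36/5*1/6² = 1/5
CG = +√(1/5) = +0.447214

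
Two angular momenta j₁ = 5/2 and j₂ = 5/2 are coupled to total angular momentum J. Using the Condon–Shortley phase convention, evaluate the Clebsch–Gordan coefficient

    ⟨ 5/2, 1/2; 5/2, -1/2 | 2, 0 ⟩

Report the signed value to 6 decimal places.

j₁+j₂−J=3  J+j₁−j₂=2  J−j₁+j₂=2  j₁+j₂+J+1=8
(j₁±m₁, j₂±m₂, J±M) = (3,2,2,3,2,2)
P² = 12/7
sum k=0..2:
  [0] +1/24 = 1/24
  [1] −1/2 = -1/2
  [2] +1/8 = 1/8
S = -1/3
C² = P²·S² = 4/21 ; C = -0.436436

−√(4/21) ≈ -0.436436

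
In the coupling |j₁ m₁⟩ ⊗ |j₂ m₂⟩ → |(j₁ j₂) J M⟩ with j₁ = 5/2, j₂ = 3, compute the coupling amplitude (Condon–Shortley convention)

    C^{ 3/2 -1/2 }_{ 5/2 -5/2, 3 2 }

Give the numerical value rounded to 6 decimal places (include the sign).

+√(5/21) ≈ +0.487950

triangle: 4!*1!*2!/8! = 48/40320
(j±m)!: 0!*5!*5!*1!*1!*2! = 28800
prefactor² = (2J+1)*Δ*N² = 960/7
  k=4: +1/(4!*0!*1!*1!*0!*1!) = 1/24
Σ = 1/24  ⇒  CG² = 960/7*1/24² = 5/21
CG = +√(5/21) = +0.487950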